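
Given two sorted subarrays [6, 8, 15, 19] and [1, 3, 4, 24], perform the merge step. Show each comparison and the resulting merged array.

Merging process:

Compare 6 vs 1: take 1 from right. Merged: [1]
Compare 6 vs 3: take 3 from right. Merged: [1, 3]
Compare 6 vs 4: take 4 from right. Merged: [1, 3, 4]
Compare 6 vs 24: take 6 from left. Merged: [1, 3, 4, 6]
Compare 8 vs 24: take 8 from left. Merged: [1, 3, 4, 6, 8]
Compare 15 vs 24: take 15 from left. Merged: [1, 3, 4, 6, 8, 15]
Compare 19 vs 24: take 19 from left. Merged: [1, 3, 4, 6, 8, 15, 19]
Append remaining from right: [24]. Merged: [1, 3, 4, 6, 8, 15, 19, 24]

Final merged array: [1, 3, 4, 6, 8, 15, 19, 24]
Total comparisons: 7

The merged array is [1, 3, 4, 6, 8, 15, 19, 24], requiring 7 comparisons. The merge step runs in O(n) time where n is the total number of elements.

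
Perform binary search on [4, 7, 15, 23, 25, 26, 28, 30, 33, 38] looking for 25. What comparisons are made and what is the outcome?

Binary search for 25 in [4, 7, 15, 23, 25, 26, 28, 30, 33, 38]:

lo=0, hi=9, mid=4, arr[mid]=25 -> Found target at index 4!

Binary search finds 25 at index 4 after 1 comparisons. The search repeatedly halves the search space by comparing with the middle element.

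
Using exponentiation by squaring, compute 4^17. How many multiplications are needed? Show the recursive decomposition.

Computing 4^17 by squaring (build up from 4^1; each line after the first costs one multiplication):

4^1 = 4
4^2 = (4^1)^2 = 4^2 = 16
4^4 = (4^2)^2 = 16^2 = 256
4^8 = (4^4)^2 = 256^2 = 65536
4^16 = (4^8)^2 = 65536^2 = 4294967296
4^17 = 4 * 4^16 = 4 * 4294967296 = 17179869184

Result: 17179869184
Multiplications needed: 5 (5 lines after 4^1)

4^17 = 17179869184. Using exponentiation by squaring, this requires 5 multiplications. The key idea: if the exponent is even, square the half-power; if odd, multiply by the base once.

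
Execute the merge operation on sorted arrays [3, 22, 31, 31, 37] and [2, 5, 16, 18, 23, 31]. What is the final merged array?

Merging process:

Compare 3 vs 2: take 2 from right. Merged: [2]
Compare 3 vs 5: take 3 from left. Merged: [2, 3]
Compare 22 vs 5: take 5 from right. Merged: [2, 3, 5]
Compare 22 vs 16: take 16 from right. Merged: [2, 3, 5, 16]
Compare 22 vs 18: take 18 from right. Merged: [2, 3, 5, 16, 18]
Compare 22 vs 23: take 22 from left. Merged: [2, 3, 5, 16, 18, 22]
Compare 31 vs 23: take 23 from right. Merged: [2, 3, 5, 16, 18, 22, 23]
Compare 31 vs 31: take 31 from left. Merged: [2, 3, 5, 16, 18, 22, 23, 31]
Compare 31 vs 31: take 31 from left. Merged: [2, 3, 5, 16, 18, 22, 23, 31, 31]
Compare 37 vs 31: take 31 from right. Merged: [2, 3, 5, 16, 18, 22, 23, 31, 31, 31]
Append remaining from left: [37]. Merged: [2, 3, 5, 16, 18, 22, 23, 31, 31, 31, 37]

Final merged array: [2, 3, 5, 16, 18, 22, 23, 31, 31, 31, 37]
Total comparisons: 10

The merged array is [2, 3, 5, 16, 18, 22, 23, 31, 31, 31, 37], requiring 10 comparisons. The merge step runs in O(n) time where n is the total number of elements.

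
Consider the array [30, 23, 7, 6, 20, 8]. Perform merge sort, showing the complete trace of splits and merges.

Merge sort trace:

Split: [30, 23, 7, 6, 20, 8] -> [30, 23, 7] and [6, 20, 8]
  Split: [30, 23, 7] -> [30] and [23, 7]
    Split: [23, 7] -> [23] and [7]
    Merge: [23] + [7] -> [7, 23]
  Merge: [30] + [7, 23] -> [7, 23, 30]
  Split: [6, 20, 8] -> [6] and [20, 8]
    Split: [20, 8] -> [20] and [8]
    Merge: [20] + [8] -> [8, 20]
  Merge: [6] + [8, 20] -> [6, 8, 20]
Merge: [7, 23, 30] + [6, 8, 20] -> [6, 7, 8, 20, 23, 30]

Final sorted array: [6, 7, 8, 20, 23, 30]

The merge sort proceeds by recursively splitting the array and merging sorted halves.
After all merges, the sorted array is [6, 7, 8, 20, 23, 30].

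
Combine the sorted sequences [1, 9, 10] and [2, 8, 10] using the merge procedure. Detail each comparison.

Merging process:

Compare 1 vs 2: take 1 from left. Merged: [1]
Compare 9 vs 2: take 2 from right. Merged: [1, 2]
Compare 9 vs 8: take 8 from right. Merged: [1, 2, 8]
Compare 9 vs 10: take 9 from left. Merged: [1, 2, 8, 9]
Compare 10 vs 10: take 10 from left. Merged: [1, 2, 8, 9, 10]
Append remaining from right: [10]. Merged: [1, 2, 8, 9, 10, 10]

Final merged array: [1, 2, 8, 9, 10, 10]
Total comparisons: 5

The merged array is [1, 2, 8, 9, 10, 10], requiring 5 comparisons. The merge step runs in O(n) time where n is the total number of elements.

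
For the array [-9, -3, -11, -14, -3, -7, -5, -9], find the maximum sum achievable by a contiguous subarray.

Using Kadane's algorithm on [-9, -3, -11, -14, -3, -7, -5, -9]:

Scanning through the array:
Position 1 (value -3): max_ending_here = -3, max_so_far = -3
Position 2 (value -11): max_ending_here = -11, max_so_far = -3
Position 3 (value -14): max_ending_here = -14, max_so_far = -3
Position 4 (value -3): max_ending_here = -3, max_so_far = -3
Position 5 (value -7): max_ending_here = -7, max_so_far = -3
Position 6 (value -5): max_ending_here = -5, max_so_far = -3
Position 7 (value -9): max_ending_here = -9, max_so_far = -3

Maximum subarray: [-3]
Maximum sum: -3

The maximum subarray is [-3] with sum -3. This subarray runs from index 1 to index 1.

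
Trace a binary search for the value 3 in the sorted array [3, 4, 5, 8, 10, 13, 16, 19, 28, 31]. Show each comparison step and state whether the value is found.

Binary search for 3 in [3, 4, 5, 8, 10, 13, 16, 19, 28, 31]:

lo=0, hi=9, mid=4, arr[mid]=10 -> 10 > 3, search left half
lo=0, hi=3, mid=1, arr[mid]=4 -> 4 > 3, search left half
lo=0, hi=0, mid=0, arr[mid]=3 -> Found target at index 0!

Binary search finds 3 at index 0 after 3 comparisons. The search repeatedly halves the search space by comparing with the middle element.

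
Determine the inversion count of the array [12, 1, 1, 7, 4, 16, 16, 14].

Finding inversions in [12, 1, 1, 7, 4, 16, 16, 14]:

(0, 1): arr[0]=12 > arr[1]=1
(0, 2): arr[0]=12 > arr[2]=1
(0, 3): arr[0]=12 > arr[3]=7
(0, 4): arr[0]=12 > arr[4]=4
(3, 4): arr[3]=7 > arr[4]=4
(5, 7): arr[5]=16 > arr[7]=14
(6, 7): arr[6]=16 > arr[7]=14

Total inversions: 7

The array has 7 inversion(s): (0,1), (0,2), (0,3), (0,4), (3,4), (5,7), (6,7). Each pair (i,j) satisfies i < j and arr[i] > arr[j].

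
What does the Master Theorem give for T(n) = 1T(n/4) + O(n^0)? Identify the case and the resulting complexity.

Master Theorem for T(n) = 1T(n/4) + O(n^0):

a = 1, b = 4, c = 0
log_b(a) = log_4(1) = 0.0000

Case 2: c = 0 = log_4(1) = 0.0000
T(n) = O(n^0 log n) = O(log n)

For T(n) = 1T(n/4) + O(n^0): log_4(1) = 0.0000. This is Case 2 of the Master Theorem (c = log_b(a), equal work at all levels), giving O(log n).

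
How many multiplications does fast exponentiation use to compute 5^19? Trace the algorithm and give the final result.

Computing 5^19 by squaring (build up from 5^1; each line after the first costs one multiplication):

5^1 = 5
5^2 = (5^1)^2 = 5^2 = 25
5^4 = (5^2)^2 = 25^2 = 625
5^8 = (5^4)^2 = 625^2 = 390625
5^9 = 5 * 5^8 = 5 * 390625 = 1953125
5^18 = (5^9)^2 = 1953125^2 = 3814697265625
5^19 = 5 * 5^18 = 5 * 3814697265625 = 19073486328125

Result: 19073486328125
Multiplications needed: 6 (6 lines after 5^1)

5^19 = 19073486328125. Using exponentiation by squaring, this requires 6 multiplications. The key idea: if the exponent is even, square the half-power; if odd, multiply by the base once.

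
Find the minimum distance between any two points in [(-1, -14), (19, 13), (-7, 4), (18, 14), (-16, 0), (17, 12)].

Computing all pairwise distances among 6 points:

d((-1, -14), (19, 13)) = 33.6006
d((-1, -14), (-7, 4)) = 18.9737
d((-1, -14), (18, 14)) = 33.8378
d((-1, -14), (-16, 0)) = 20.5183
d((-1, -14), (17, 12)) = 31.6228
d((19, 13), (-7, 4)) = 27.5136
d((19, 13), (18, 14)) = 1.4142 <-- minimum
d((19, 13), (-16, 0)) = 37.3363
d((19, 13), (17, 12)) = 2.2361
d((-7, 4), (18, 14)) = 26.9258
d((-7, 4), (-16, 0)) = 9.8489
d((-7, 4), (17, 12)) = 25.2982
d((18, 14), (-16, 0)) = 36.7696
d((18, 14), (17, 12)) = 2.2361
d((-16, 0), (17, 12)) = 35.1141

Closest pair: (19, 13) and (18, 14) with distance 1.4142

The closest pair is (19, 13) and (18, 14) with Euclidean distance 1.4142. For 6 points, brute-force pairwise comparison is shown above. For large n, the divide-and-conquer algorithm (sort by x, recurse on halves, check the dividing strip) achieves O(n log n).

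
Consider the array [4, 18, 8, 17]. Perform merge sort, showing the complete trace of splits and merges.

Merge sort trace:

Split: [4, 18, 8, 17] -> [4, 18] and [8, 17]
  Split: [4, 18] -> [4] and [18]
  Merge: [4] + [18] -> [4, 18]
  Split: [8, 17] -> [8] and [17]
  Merge: [8] + [17] -> [8, 17]
Merge: [4, 18] + [8, 17] -> [4, 8, 17, 18]

Final sorted array: [4, 8, 17, 18]

The merge sort proceeds by recursively splitting the array and merging sorted halves.
After all merges, the sorted array is [4, 8, 17, 18].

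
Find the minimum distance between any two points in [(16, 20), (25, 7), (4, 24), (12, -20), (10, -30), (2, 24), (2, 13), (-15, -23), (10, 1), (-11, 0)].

Computing all pairwise distances among 10 points:

d((16, 20), (25, 7)) = 15.8114
d((16, 20), (4, 24)) = 12.6491
d((16, 20), (12, -20)) = 40.1995
d((16, 20), (10, -30)) = 50.3587
d((16, 20), (2, 24)) = 14.5602
d((16, 20), (2, 13)) = 15.6525
d((16, 20), (-15, -23)) = 53.0094
d((16, 20), (10, 1)) = 19.9249
d((16, 20), (-11, 0)) = 33.6006
d((25, 7), (4, 24)) = 27.0185
d((25, 7), (12, -20)) = 29.9666
d((25, 7), (10, -30)) = 39.9249
d((25, 7), (2, 24)) = 28.6007
d((25, 7), (2, 13)) = 23.7697
d((25, 7), (-15, -23)) = 50.0
d((25, 7), (10, 1)) = 16.1555
d((25, 7), (-11, 0)) = 36.6742
d((4, 24), (12, -20)) = 44.7214
d((4, 24), (10, -30)) = 54.3323
d((4, 24), (2, 24)) = 2.0 <-- minimum
d((4, 24), (2, 13)) = 11.1803
d((4, 24), (-15, -23)) = 50.6952
d((4, 24), (10, 1)) = 23.7697
d((4, 24), (-11, 0)) = 28.3019
d((12, -20), (10, -30)) = 10.198
d((12, -20), (2, 24)) = 45.1221
d((12, -20), (2, 13)) = 34.4819
d((12, -20), (-15, -23)) = 27.1662
d((12, -20), (10, 1)) = 21.095
d((12, -20), (-11, 0)) = 30.4795
d((10, -30), (2, 24)) = 54.5894
d((10, -30), (2, 13)) = 43.7379
d((10, -30), (-15, -23)) = 25.9615
d((10, -30), (10, 1)) = 31.0
d((10, -30), (-11, 0)) = 36.6197
d((2, 24), (2, 13)) = 11.0
d((2, 24), (-15, -23)) = 49.98
d((2, 24), (10, 1)) = 24.3516
d((2, 24), (-11, 0)) = 27.2947
d((2, 13), (-15, -23)) = 39.8121
d((2, 13), (10, 1)) = 14.4222
d((2, 13), (-11, 0)) = 18.3848
d((-15, -23), (10, 1)) = 34.6554
d((-15, -23), (-11, 0)) = 23.3452
d((10, 1), (-11, 0)) = 21.0238

Closest pair: (4, 24) and (2, 24) with distance 2.0

The closest pair is (4, 24) and (2, 24) with Euclidean distance 2.0. For 10 points, brute-force pairwise comparison is shown above. For large n, the divide-and-conquer algorithm (sort by x, recurse on halves, check the dividing strip) achieves O(n log n).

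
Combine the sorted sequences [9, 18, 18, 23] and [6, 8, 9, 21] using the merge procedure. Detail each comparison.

Merging process:

Compare 9 vs 6: take 6 from right. Merged: [6]
Compare 9 vs 8: take 8 from right. Merged: [6, 8]
Compare 9 vs 9: take 9 from left. Merged: [6, 8, 9]
Compare 18 vs 9: take 9 from right. Merged: [6, 8, 9, 9]
Compare 18 vs 21: take 18 from left. Merged: [6, 8, 9, 9, 18]
Compare 18 vs 21: take 18 from left. Merged: [6, 8, 9, 9, 18, 18]
Compare 23 vs 21: take 21 from right. Merged: [6, 8, 9, 9, 18, 18, 21]
Append remaining from left: [23]. Merged: [6, 8, 9, 9, 18, 18, 21, 23]

Final merged array: [6, 8, 9, 9, 18, 18, 21, 23]
Total comparisons: 7

The merged array is [6, 8, 9, 9, 18, 18, 21, 23], requiring 7 comparisons. The merge step runs in O(n) time where n is the total number of elements.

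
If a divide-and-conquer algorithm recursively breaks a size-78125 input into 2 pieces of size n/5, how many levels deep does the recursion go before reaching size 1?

For divide and conquer with division factor 5:

Problem sizes at each level:
Level 0: 78125
Level 1: 15625
Level 2: 3125
Level 3: 625
Level 4: 125
Level 5: 25
Level 6: 5
Level 7: 1

The root is level 0 and the size-1 base case is level 7 (the tree spans levels 0 through 7, i.e. 8 levels counting the root), so the depth is the number of divisions: log_5(78125) = 7

The recursion tree depth is log_5(78125) = 7. At each level, the problem size is divided by 5, so it takes 7 divisions to reduce to a base case of size 1. The algorithm makes 2 recursive calls at each level.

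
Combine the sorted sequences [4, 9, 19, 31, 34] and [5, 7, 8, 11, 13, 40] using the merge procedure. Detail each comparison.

Merging process:

Compare 4 vs 5: take 4 from left. Merged: [4]
Compare 9 vs 5: take 5 from right. Merged: [4, 5]
Compare 9 vs 7: take 7 from right. Merged: [4, 5, 7]
Compare 9 vs 8: take 8 from right. Merged: [4, 5, 7, 8]
Compare 9 vs 11: take 9 from left. Merged: [4, 5, 7, 8, 9]
Compare 19 vs 11: take 11 from right. Merged: [4, 5, 7, 8, 9, 11]
Compare 19 vs 13: take 13 from right. Merged: [4, 5, 7, 8, 9, 11, 13]
Compare 19 vs 40: take 19 from left. Merged: [4, 5, 7, 8, 9, 11, 13, 19]
Compare 31 vs 40: take 31 from left. Merged: [4, 5, 7, 8, 9, 11, 13, 19, 31]
Compare 34 vs 40: take 34 from left. Merged: [4, 5, 7, 8, 9, 11, 13, 19, 31, 34]
Append remaining from right: [40]. Merged: [4, 5, 7, 8, 9, 11, 13, 19, 31, 34, 40]

Final merged array: [4, 5, 7, 8, 9, 11, 13, 19, 31, 34, 40]
Total comparisons: 10

The merged array is [4, 5, 7, 8, 9, 11, 13, 19, 31, 34, 40], requiring 10 comparisons. The merge step runs in O(n) time where n is the total number of elements.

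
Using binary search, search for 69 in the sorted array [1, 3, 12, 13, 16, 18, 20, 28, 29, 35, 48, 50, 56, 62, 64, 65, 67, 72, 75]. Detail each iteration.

Binary search for 69 in [1, 3, 12, 13, 16, 18, 20, 28, 29, 35, 48, 50, 56, 62, 64, 65, 67, 72, 75]:

lo=0, hi=18, mid=9, arr[mid]=35 -> 35 < 69, search right half
lo=10, hi=18, mid=14, arr[mid]=64 -> 64 < 69, search right half
lo=15, hi=18, mid=16, arr[mid]=67 -> 67 < 69, search right half
lo=17, hi=18, mid=17, arr[mid]=72 -> 72 > 69, search left half
lo=17 > hi=16, target 69 not found

Binary search determines that 69 is not in the array after 4 comparisons. The search space was exhausted without finding the target.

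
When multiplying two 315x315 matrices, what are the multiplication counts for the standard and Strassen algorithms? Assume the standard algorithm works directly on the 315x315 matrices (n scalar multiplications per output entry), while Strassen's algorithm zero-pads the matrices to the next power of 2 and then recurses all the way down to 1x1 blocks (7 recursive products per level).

Matrix multiplication for 315x315 matrices:

Strassen's algorithm requires power-of-2 dimensions. Pad 315x315 to 512x512 (next power of 2).

Standard algorithm: 315^3 = 31255875 multiplications
Strassen's algorithm: 7^(log2(512)) = 7^9 = 40353607 multiplications
Difference: 31255875 - 40353607 = -9097732 (Strassen uses MORE here due to padding overhead — for small or just-over-power-of-2 n, padding can outweigh the per-level savings)

Standard: 31255875 multiplications (315^3). Strassen: 40353607 multiplications (7^9, after padding to 512x512). Strassen reduces 8 recursive multiplications to 7 at each level.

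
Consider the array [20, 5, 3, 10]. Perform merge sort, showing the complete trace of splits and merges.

Merge sort trace:

Split: [20, 5, 3, 10] -> [20, 5] and [3, 10]
  Split: [20, 5] -> [20] and [5]
  Merge: [20] + [5] -> [5, 20]
  Split: [3, 10] -> [3] and [10]
  Merge: [3] + [10] -> [3, 10]
Merge: [5, 20] + [3, 10] -> [3, 5, 10, 20]

Final sorted array: [3, 5, 10, 20]

The merge sort proceeds by recursively splitting the array and merging sorted halves.
After all merges, the sorted array is [3, 5, 10, 20].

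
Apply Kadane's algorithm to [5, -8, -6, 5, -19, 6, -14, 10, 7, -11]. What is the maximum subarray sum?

Using Kadane's algorithm on [5, -8, -6, 5, -19, 6, -14, 10, 7, -11]:

Scanning through the array:
Position 1 (value -8): max_ending_here = -3, max_so_far = 5
Position 2 (value -6): max_ending_here = -6, max_so_far = 5
Position 3 (value 5): max_ending_here = 5, max_so_far = 5
Position 4 (value -19): max_ending_here = -14, max_so_far = 5
Position 5 (value 6): max_ending_here = 6, max_so_far = 6
Position 6 (value -14): max_ending_here = -8, max_so_far = 6
Position 7 (value 10): max_ending_here = 10, max_so_far = 10
Position 8 (value 7): max_ending_here = 17, max_so_far = 17
Position 9 (value -11): max_ending_here = 6, max_so_far = 17

Maximum subarray: [10, 7]
Maximum sum: 17

The maximum subarray is [10, 7] with sum 17. This subarray runs from index 7 to index 8.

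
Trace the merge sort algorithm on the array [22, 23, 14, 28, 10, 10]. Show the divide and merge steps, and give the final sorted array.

Merge sort trace:

Split: [22, 23, 14, 28, 10, 10] -> [22, 23, 14] and [28, 10, 10]
  Split: [22, 23, 14] -> [22] and [23, 14]
    Split: [23, 14] -> [23] and [14]
    Merge: [23] + [14] -> [14, 23]
  Merge: [22] + [14, 23] -> [14, 22, 23]
  Split: [28, 10, 10] -> [28] and [10, 10]
    Split: [10, 10] -> [10] and [10]
    Merge: [10] + [10] -> [10, 10]
  Merge: [28] + [10, 10] -> [10, 10, 28]
Merge: [14, 22, 23] + [10, 10, 28] -> [10, 10, 14, 22, 23, 28]

Final sorted array: [10, 10, 14, 22, 23, 28]

The merge sort proceeds by recursively splitting the array and merging sorted halves.
After all merges, the sorted array is [10, 10, 14, 22, 23, 28].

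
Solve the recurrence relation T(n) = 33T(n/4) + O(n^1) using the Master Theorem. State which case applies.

Master Theorem for T(n) = 33T(n/4) + O(n^1):

a = 33, b = 4, c = 1
log_b(a) = log_4(33) = 2.5222

Case 1: c = 1 < log_4(33) = 2.5222
T(n) = O(n^(log_4 33))

For T(n) = 33T(n/4) + O(n^1): log_4(33) = 2.5222. This is Case 1 of the Master Theorem (c < log_b(a), work dominated by leaves), giving O(n^(log_4 33)).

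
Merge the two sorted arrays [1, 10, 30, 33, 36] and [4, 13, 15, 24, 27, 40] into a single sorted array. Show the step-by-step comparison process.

Merging process:

Compare 1 vs 4: take 1 from left. Merged: [1]
Compare 10 vs 4: take 4 from right. Merged: [1, 4]
Compare 10 vs 13: take 10 from left. Merged: [1, 4, 10]
Compare 30 vs 13: take 13 from right. Merged: [1, 4, 10, 13]
Compare 30 vs 15: take 15 from right. Merged: [1, 4, 10, 13, 15]
Compare 30 vs 24: take 24 from right. Merged: [1, 4, 10, 13, 15, 24]
Compare 30 vs 27: take 27 from right. Merged: [1, 4, 10, 13, 15, 24, 27]
Compare 30 vs 40: take 30 from left. Merged: [1, 4, 10, 13, 15, 24, 27, 30]
Compare 33 vs 40: take 33 from left. Merged: [1, 4, 10, 13, 15, 24, 27, 30, 33]
Compare 36 vs 40: take 36 from left. Merged: [1, 4, 10, 13, 15, 24, 27, 30, 33, 36]
Append remaining from right: [40]. Merged: [1, 4, 10, 13, 15, 24, 27, 30, 33, 36, 40]

Final merged array: [1, 4, 10, 13, 15, 24, 27, 30, 33, 36, 40]
Total comparisons: 10

The merged array is [1, 4, 10, 13, 15, 24, 27, 30, 33, 36, 40], requiring 10 comparisons. The merge step runs in O(n) time where n is the total number of elements.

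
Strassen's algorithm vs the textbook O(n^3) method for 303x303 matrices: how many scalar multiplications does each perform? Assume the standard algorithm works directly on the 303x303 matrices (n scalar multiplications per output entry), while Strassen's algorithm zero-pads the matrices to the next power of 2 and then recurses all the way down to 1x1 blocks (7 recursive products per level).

Matrix multiplication for 303x303 matrices:

Strassen's algorithm requires power-of-2 dimensions. Pad 303x303 to 512x512 (next power of 2).

Standard algorithm: 303^3 = 27818127 multiplications
Strassen's algorithm: 7^(log2(512)) = 7^9 = 40353607 multiplications
Difference: 27818127 - 40353607 = -12535480 (Strassen uses MORE here due to padding overhead — for small or just-over-power-of-2 n, padding can outweigh the per-level savings)

Standard: 27818127 multiplications (303^3). Strassen: 40353607 multiplications (7^9, after padding to 512x512). Strassen reduces 8 recursive multiplications to 7 at each level.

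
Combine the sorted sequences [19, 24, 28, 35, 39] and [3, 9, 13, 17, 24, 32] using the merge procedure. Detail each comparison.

Merging process:

Compare 19 vs 3: take 3 from right. Merged: [3]
Compare 19 vs 9: take 9 from right. Merged: [3, 9]
Compare 19 vs 13: take 13 from right. Merged: [3, 9, 13]
Compare 19 vs 17: take 17 from right. Merged: [3, 9, 13, 17]
Compare 19 vs 24: take 19 from left. Merged: [3, 9, 13, 17, 19]
Compare 24 vs 24: take 24 from left. Merged: [3, 9, 13, 17, 19, 24]
Compare 28 vs 24: take 24 from right. Merged: [3, 9, 13, 17, 19, 24, 24]
Compare 28 vs 32: take 28 from left. Merged: [3, 9, 13, 17, 19, 24, 24, 28]
Compare 35 vs 32: take 32 from right. Merged: [3, 9, 13, 17, 19, 24, 24, 28, 32]
Append remaining from left: [35, 39]. Merged: [3, 9, 13, 17, 19, 24, 24, 28, 32, 35, 39]

Final merged array: [3, 9, 13, 17, 19, 24, 24, 28, 32, 35, 39]
Total comparisons: 9

The merged array is [3, 9, 13, 17, 19, 24, 24, 28, 32, 35, 39], requiring 9 comparisons. The merge step runs in O(n) time where n is the total number of elements.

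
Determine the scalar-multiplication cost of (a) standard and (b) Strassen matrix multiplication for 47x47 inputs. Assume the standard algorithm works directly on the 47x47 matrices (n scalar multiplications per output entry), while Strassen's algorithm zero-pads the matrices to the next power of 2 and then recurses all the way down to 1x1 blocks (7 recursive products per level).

Matrix multiplication for 47x47 matrices:

Strassen's algorithm requires power-of-2 dimensions. Pad 47x47 to 64x64 (next power of 2).

Standard algorithm: 47^3 = 103823 multiplications
Strassen's algorithm: 7^(log2(64)) = 7^6 = 117649 multiplications
Difference: 103823 - 117649 = -13826 (Strassen uses MORE here due to padding overhead — for small or just-over-power-of-2 n, padding can outweigh the per-level savings)

Standard: 103823 multiplications (47^3). Strassen: 117649 multiplications (7^6, after padding to 64x64). Strassen reduces 8 recursive multiplications to 7 at each level.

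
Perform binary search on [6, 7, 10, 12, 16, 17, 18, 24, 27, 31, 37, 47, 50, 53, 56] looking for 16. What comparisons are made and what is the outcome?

Binary search for 16 in [6, 7, 10, 12, 16, 17, 18, 24, 27, 31, 37, 47, 50, 53, 56]:

lo=0, hi=14, mid=7, arr[mid]=24 -> 24 > 16, search left half
lo=0, hi=6, mid=3, arr[mid]=12 -> 12 < 16, search right half
lo=4, hi=6, mid=5, arr[mid]=17 -> 17 > 16, search left half
lo=4, hi=4, mid=4, arr[mid]=16 -> Found target at index 4!

Binary search finds 16 at index 4 after 4 comparisons. The search repeatedly halves the search space by comparing with the middle element.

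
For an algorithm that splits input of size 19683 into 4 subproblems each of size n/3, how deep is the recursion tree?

For divide and conquer with division factor 3:

Problem sizes at each level:
Level 0: 19683
Level 1: 6561
Level 2: 2187
Level 3: 729
Level 4: 243
Level 5: 81
Level 6: 27
Level 7: 9
Level 8: 3
Level 9: 1

The root is level 0 and the size-1 base case is level 9 (the tree spans levels 0 through 9, i.e. 10 levels counting the root), so the depth is the number of divisions: log_3(19683) = 9

The recursion tree depth is log_3(19683) = 9. At each level, the problem size is divided by 3, so it takes 9 divisions to reduce to a base case of size 1. The algorithm makes 4 recursive calls at each level.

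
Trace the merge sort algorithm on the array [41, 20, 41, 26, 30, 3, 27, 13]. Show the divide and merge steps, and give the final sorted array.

Merge sort trace:

Split: [41, 20, 41, 26, 30, 3, 27, 13] -> [41, 20, 41, 26] and [30, 3, 27, 13]
  Split: [41, 20, 41, 26] -> [41, 20] and [41, 26]
    Split: [41, 20] -> [41] and [20]
    Merge: [41] + [20] -> [20, 41]
    Split: [41, 26] -> [41] and [26]
    Merge: [41] + [26] -> [26, 41]
  Merge: [20, 41] + [26, 41] -> [20, 26, 41, 41]
  Split: [30, 3, 27, 13] -> [30, 3] and [27, 13]
    Split: [30, 3] -> [30] and [3]
    Merge: [30] + [3] -> [3, 30]
    Split: [27, 13] -> [27] and [13]
    Merge: [27] + [13] -> [13, 27]
  Merge: [3, 30] + [13, 27] -> [3, 13, 27, 30]
Merge: [20, 26, 41, 41] + [3, 13, 27, 30] -> [3, 13, 20, 26, 27, 30, 41, 41]

Final sorted array: [3, 13, 20, 26, 27, 30, 41, 41]

The merge sort proceeds by recursively splitting the array and merging sorted halves.
After all merges, the sorted array is [3, 13, 20, 26, 27, 30, 41, 41].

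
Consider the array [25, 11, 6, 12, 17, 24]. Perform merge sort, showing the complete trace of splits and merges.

Merge sort trace:

Split: [25, 11, 6, 12, 17, 24] -> [25, 11, 6] and [12, 17, 24]
  Split: [25, 11, 6] -> [25] and [11, 6]
    Split: [11, 6] -> [11] and [6]
    Merge: [11] + [6] -> [6, 11]
  Merge: [25] + [6, 11] -> [6, 11, 25]
  Split: [12, 17, 24] -> [12] and [17, 24]
    Split: [17, 24] -> [17] and [24]
    Merge: [17] + [24] -> [17, 24]
  Merge: [12] + [17, 24] -> [12, 17, 24]
Merge: [6, 11, 25] + [12, 17, 24] -> [6, 11, 12, 17, 24, 25]

Final sorted array: [6, 11, 12, 17, 24, 25]

The merge sort proceeds by recursively splitting the array and merging sorted halves.
After all merges, the sorted array is [6, 11, 12, 17, 24, 25].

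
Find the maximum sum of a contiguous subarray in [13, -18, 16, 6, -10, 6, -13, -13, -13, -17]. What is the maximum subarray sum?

Using Kadane's algorithm on [13, -18, 16, 6, -10, 6, -13, -13, -13, -17]:

Scanning through the array:
Position 1 (value -18): max_ending_here = -5, max_so_far = 13
Position 2 (value 16): max_ending_here = 16, max_so_far = 16
Position 3 (value 6): max_ending_here = 22, max_so_far = 22
Position 4 (value -10): max_ending_here = 12, max_so_far = 22
Position 5 (value 6): max_ending_here = 18, max_so_far = 22
Position 6 (value -13): max_ending_here = 5, max_so_far = 22
Position 7 (value -13): max_ending_here = -8, max_so_far = 22
Position 8 (value -13): max_ending_here = -13, max_so_far = 22
Position 9 (value -17): max_ending_here = -17, max_so_far = 22

Maximum subarray: [16, 6]
Maximum sum: 22

The maximum subarray is [16, 6] with sum 22. This subarray runs from index 2 to index 3.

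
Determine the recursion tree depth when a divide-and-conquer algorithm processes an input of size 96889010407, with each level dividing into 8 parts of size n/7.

For divide and conquer with division factor 7:

Problem sizes at each level:
Level 0: 96889010407
Level 1: 13841287201
Level 2: 1977326743
Level 3: 282475249
Level 4: 40353607
Level 5: 5764801
Level 6: 823543
Level 7: 117649
Level 8: 16807
Level 9: 2401
Level 10: 343
Level 11: 49
Level 12: 7
Level 13: 1

The root is level 0 and the size-1 base case is level 13 (the tree spans levels 0 through 13, i.e. 14 levels counting the root), so the depth is the number of divisions: log_7(96889010407) = 13

The recursion tree depth is log_7(96889010407) = 13. At each level, the problem size is divided by 7, so it takes 13 divisions to reduce to a base case of size 1. The algorithm makes 8 recursive calls at each level.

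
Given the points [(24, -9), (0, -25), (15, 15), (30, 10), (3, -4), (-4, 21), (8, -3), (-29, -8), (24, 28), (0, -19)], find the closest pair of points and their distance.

Computing all pairwise distances among 10 points:

d((24, -9), (0, -25)) = 28.8444
d((24, -9), (15, 15)) = 25.632
d((24, -9), (30, 10)) = 19.9249
d((24, -9), (3, -4)) = 21.587
d((24, -9), (-4, 21)) = 41.0366
d((24, -9), (8, -3)) = 17.088
d((24, -9), (-29, -8)) = 53.0094
d((24, -9), (24, 28)) = 37.0
d((24, -9), (0, -19)) = 26.0
d((0, -25), (15, 15)) = 42.72
d((0, -25), (30, 10)) = 46.0977
d((0, -25), (3, -4)) = 21.2132
d((0, -25), (-4, 21)) = 46.1736
d((0, -25), (8, -3)) = 23.4094
d((0, -25), (-29, -8)) = 33.6155
d((0, -25), (24, 28)) = 58.1808
d((0, -25), (0, -19)) = 6.0
d((15, 15), (30, 10)) = 15.8114
d((15, 15), (3, -4)) = 22.4722
d((15, 15), (-4, 21)) = 19.9249
d((15, 15), (8, -3)) = 19.3132
d((15, 15), (-29, -8)) = 49.6488
d((15, 15), (24, 28)) = 15.8114
d((15, 15), (0, -19)) = 37.1618
d((30, 10), (3, -4)) = 30.4138
d((30, 10), (-4, 21)) = 35.7351
d((30, 10), (8, -3)) = 25.5539
d((30, 10), (-29, -8)) = 61.6847
d((30, 10), (24, 28)) = 18.9737
d((30, 10), (0, -19)) = 41.7253
d((3, -4), (-4, 21)) = 25.9615
d((3, -4), (8, -3)) = 5.099 <-- minimum
d((3, -4), (-29, -8)) = 32.249
d((3, -4), (24, 28)) = 38.2753
d((3, -4), (0, -19)) = 15.2971
d((-4, 21), (8, -3)) = 26.8328
d((-4, 21), (-29, -8)) = 38.2884
d((-4, 21), (24, 28)) = 28.8617
d((-4, 21), (0, -19)) = 40.1995
d((8, -3), (-29, -8)) = 37.3363
d((8, -3), (24, 28)) = 34.8855
d((8, -3), (0, -19)) = 17.8885
d((-29, -8), (24, 28)) = 64.0703
d((-29, -8), (0, -19)) = 31.0161
d((24, 28), (0, -19)) = 52.7731

Closest pair: (3, -4) and (8, -3) with distance 5.099

The closest pair is (3, -4) and (8, -3) with Euclidean distance 5.099. For 10 points, brute-force pairwise comparison is shown above. For large n, the divide-and-conquer algorithm (sort by x, recurse on halves, check the dividing strip) achieves O(n log n).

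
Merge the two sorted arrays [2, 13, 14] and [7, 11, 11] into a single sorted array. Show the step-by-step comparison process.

Merging process:

Compare 2 vs 7: take 2 from left. Merged: [2]
Compare 13 vs 7: take 7 from right. Merged: [2, 7]
Compare 13 vs 11: take 11 from right. Merged: [2, 7, 11]
Compare 13 vs 11: take 11 from right. Merged: [2, 7, 11, 11]
Append remaining from left: [13, 14]. Merged: [2, 7, 11, 11, 13, 14]

Final merged array: [2, 7, 11, 11, 13, 14]
Total comparisons: 4

The merged array is [2, 7, 11, 11, 13, 14], requiring 4 comparisons. The merge step runs in O(n) time where n is the total number of elements.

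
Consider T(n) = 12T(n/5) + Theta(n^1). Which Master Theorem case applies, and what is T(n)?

Master Theorem for T(n) = 12T(n/5) + O(n^1):

a = 12, b = 5, c = 1
log_b(a) = log_5(12) = 1.5440

Case 1: c = 1 < log_5(12) = 1.5440
T(n) = O(n^(log_5 12))

For T(n) = 12T(n/5) + O(n^1): log_5(12) = 1.5440. This is Case 1 of the Master Theorem (c < log_b(a), work dominated by leaves), giving O(n^(log_5 12)).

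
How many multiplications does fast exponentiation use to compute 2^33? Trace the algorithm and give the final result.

Computing 2^33 by squaring (build up from 2^1; each line after the first costs one multiplication):

2^1 = 2
2^2 = (2^1)^2 = 2^2 = 4
2^4 = (2^2)^2 = 4^2 = 16
2^8 = (2^4)^2 = 16^2 = 256
2^16 = (2^8)^2 = 256^2 = 65536
2^32 = (2^16)^2 = 65536^2 = 4294967296
2^33 = 2 * 2^32 = 2 * 4294967296 = 8589934592

Result: 8589934592
Multiplications needed: 6 (6 lines after 2^1)

2^33 = 8589934592. Using exponentiation by squaring, this requires 6 multiplications. The key idea: if the exponent is even, square the half-power; if odd, multiply by the base once.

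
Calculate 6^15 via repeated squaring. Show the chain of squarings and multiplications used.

Computing 6^15 by squaring (build up from 6^1; each line after the first costs one multiplication):

6^1 = 6
6^2 = (6^1)^2 = 6^2 = 36
6^3 = 6 * 6^2 = 6 * 36 = 216
6^6 = (6^3)^2 = 216^2 = 46656
6^7 = 6 * 6^6 = 6 * 46656 = 279936
6^14 = (6^7)^2 = 279936^2 = 78364164096
6^15 = 6 * 6^14 = 6 * 78364164096 = 470184984576

Result: 470184984576
Multiplications needed: 6 (6 lines after 6^1)

6^15 = 470184984576. Using exponentiation by squaring, this requires 6 multiplications. The key idea: if the exponent is even, square the half-power; if odd, multiply by the base once.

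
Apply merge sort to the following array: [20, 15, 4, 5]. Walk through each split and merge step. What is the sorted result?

Merge sort trace:

Split: [20, 15, 4, 5] -> [20, 15] and [4, 5]
  Split: [20, 15] -> [20] and [15]
  Merge: [20] + [15] -> [15, 20]
  Split: [4, 5] -> [4] and [5]
  Merge: [4] + [5] -> [4, 5]
Merge: [15, 20] + [4, 5] -> [4, 5, 15, 20]

Final sorted array: [4, 5, 15, 20]

The merge sort proceeds by recursively splitting the array and merging sorted halves.
After all merges, the sorted array is [4, 5, 15, 20].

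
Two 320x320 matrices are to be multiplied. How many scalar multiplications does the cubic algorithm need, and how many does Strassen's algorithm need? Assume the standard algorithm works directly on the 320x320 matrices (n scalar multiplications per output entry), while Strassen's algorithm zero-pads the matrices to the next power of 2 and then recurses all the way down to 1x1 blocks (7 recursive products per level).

Matrix multiplication for 320x320 matrices:

Strassen's algorithm requires power-of-2 dimensions. Pad 320x320 to 512x512 (next power of 2).

Standard algorithm: 320^3 = 32768000 multiplications
Strassen's algorithm: 7^(log2(512)) = 7^9 = 40353607 multiplications
Difference: 32768000 - 40353607 = -7585607 (Strassen uses MORE here due to padding overhead — for small or just-over-power-of-2 n, padding can outweigh the per-level savings)

Standard: 32768000 multiplications (320^3). Strassen: 40353607 multiplications (7^9, after padding to 512x512). Strassen reduces 8 recursive multiplications to 7 at each level.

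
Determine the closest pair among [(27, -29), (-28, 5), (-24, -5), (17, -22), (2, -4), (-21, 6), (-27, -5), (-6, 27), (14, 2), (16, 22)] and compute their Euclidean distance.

Computing all pairwise distances among 10 points:

d((27, -29), (-28, 5)) = 64.6607
d((27, -29), (-24, -5)) = 56.3649
d((27, -29), (17, -22)) = 12.2066
d((27, -29), (2, -4)) = 35.3553
d((27, -29), (-21, 6)) = 59.4054
d((27, -29), (-27, -5)) = 59.0931
d((27, -29), (-6, 27)) = 65.0
d((27, -29), (14, 2)) = 33.6155
d((27, -29), (16, 22)) = 52.1728
d((-28, 5), (-24, -5)) = 10.7703
d((-28, 5), (17, -22)) = 52.4786
d((-28, 5), (2, -4)) = 31.3209
d((-28, 5), (-21, 6)) = 7.0711
d((-28, 5), (-27, -5)) = 10.0499
d((-28, 5), (-6, 27)) = 31.1127
d((-28, 5), (14, 2)) = 42.107
d((-28, 5), (16, 22)) = 47.1699
d((-24, -5), (17, -22)) = 44.3847
d((-24, -5), (2, -4)) = 26.0192
d((-24, -5), (-21, 6)) = 11.4018
d((-24, -5), (-27, -5)) = 3.0 <-- minimum
d((-24, -5), (-6, 27)) = 36.7151
d((-24, -5), (14, 2)) = 38.6394
d((-24, -5), (16, 22)) = 48.2597
d((17, -22), (2, -4)) = 23.4307
d((17, -22), (-21, 6)) = 47.2017
d((17, -22), (-27, -5)) = 47.1699
d((17, -22), (-6, 27)) = 54.1295
d((17, -22), (14, 2)) = 24.1868
d((17, -22), (16, 22)) = 44.0114
d((2, -4), (-21, 6)) = 25.0799
d((2, -4), (-27, -5)) = 29.0172
d((2, -4), (-6, 27)) = 32.0156
d((2, -4), (14, 2)) = 13.4164
d((2, -4), (16, 22)) = 29.5296
d((-21, 6), (-27, -5)) = 12.53
d((-21, 6), (-6, 27)) = 25.807
d((-21, 6), (14, 2)) = 35.2278
d((-21, 6), (16, 22)) = 40.3113
d((-27, -5), (-6, 27)) = 38.2753
d((-27, -5), (14, 2)) = 41.5933
d((-27, -5), (16, 22)) = 50.774
d((-6, 27), (14, 2)) = 32.0156
d((-6, 27), (16, 22)) = 22.561
d((14, 2), (16, 22)) = 20.0998

Closest pair: (-24, -5) and (-27, -5) with distance 3.0

The closest pair is (-24, -5) and (-27, -5) with Euclidean distance 3.0. For 10 points, brute-force pairwise comparison is shown above. For large n, the divide-and-conquer algorithm (sort by x, recurse on halves, check the dividing strip) achieves O(n log n).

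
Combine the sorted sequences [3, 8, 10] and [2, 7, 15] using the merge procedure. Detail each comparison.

Merging process:

Compare 3 vs 2: take 2 from right. Merged: [2]
Compare 3 vs 7: take 3 from left. Merged: [2, 3]
Compare 8 vs 7: take 7 from right. Merged: [2, 3, 7]
Compare 8 vs 15: take 8 from left. Merged: [2, 3, 7, 8]
Compare 10 vs 15: take 10 from left. Merged: [2, 3, 7, 8, 10]
Append remaining from right: [15]. Merged: [2, 3, 7, 8, 10, 15]

Final merged array: [2, 3, 7, 8, 10, 15]
Total comparisons: 5

The merged array is [2, 3, 7, 8, 10, 15], requiring 5 comparisons. The merge step runs in O(n) time where n is the total number of elements.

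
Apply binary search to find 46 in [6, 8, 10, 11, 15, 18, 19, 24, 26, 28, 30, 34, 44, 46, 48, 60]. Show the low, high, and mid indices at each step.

Binary search for 46 in [6, 8, 10, 11, 15, 18, 19, 24, 26, 28, 30, 34, 44, 46, 48, 60]:

lo=0, hi=15, mid=7, arr[mid]=24 -> 24 < 46, search right half
lo=8, hi=15, mid=11, arr[mid]=34 -> 34 < 46, search right half
lo=12, hi=15, mid=13, arr[mid]=46 -> Found target at index 13!

Binary search finds 46 at index 13 after 3 comparisons. The search repeatedly halves the search space by comparing with the middle element.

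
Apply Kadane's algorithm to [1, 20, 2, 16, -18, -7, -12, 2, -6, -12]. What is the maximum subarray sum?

Using Kadane's algorithm on [1, 20, 2, 16, -18, -7, -12, 2, -6, -12]:

Scanning through the array:
Position 1 (value 20): max_ending_here = 21, max_so_far = 21
Position 2 (value 2): max_ending_here = 23, max_so_far = 23
Position 3 (value 16): max_ending_here = 39, max_so_far = 39
Position 4 (value -18): max_ending_here = 21, max_so_far = 39
Position 5 (value -7): max_ending_here = 14, max_so_far = 39
Position 6 (value -12): max_ending_here = 2, max_so_far = 39
Position 7 (value 2): max_ending_here = 4, max_so_far = 39
Position 8 (value -6): max_ending_here = -2, max_so_far = 39
Position 9 (value -12): max_ending_here = -12, max_so_far = 39

Maximum subarray: [1, 20, 2, 16]
Maximum sum: 39

The maximum subarray is [1, 20, 2, 16] with sum 39. This subarray runs from index 0 to index 3.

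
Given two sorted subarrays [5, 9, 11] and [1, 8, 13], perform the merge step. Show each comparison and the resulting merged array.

Merging process:

Compare 5 vs 1: take 1 from right. Merged: [1]
Compare 5 vs 8: take 5 from left. Merged: [1, 5]
Compare 9 vs 8: take 8 from right. Merged: [1, 5, 8]
Compare 9 vs 13: take 9 from left. Merged: [1, 5, 8, 9]
Compare 11 vs 13: take 11 from left. Merged: [1, 5, 8, 9, 11]
Append remaining from right: [13]. Merged: [1, 5, 8, 9, 11, 13]

Final merged array: [1, 5, 8, 9, 11, 13]
Total comparisons: 5

The merged array is [1, 5, 8, 9, 11, 13], requiring 5 comparisons. The merge step runs in O(n) time where n is the total number of elements.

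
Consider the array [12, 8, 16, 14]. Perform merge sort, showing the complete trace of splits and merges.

Merge sort trace:

Split: [12, 8, 16, 14] -> [12, 8] and [16, 14]
  Split: [12, 8] -> [12] and [8]
  Merge: [12] + [8] -> [8, 12]
  Split: [16, 14] -> [16] and [14]
  Merge: [16] + [14] -> [14, 16]
Merge: [8, 12] + [14, 16] -> [8, 12, 14, 16]

Final sorted array: [8, 12, 14, 16]

The merge sort proceeds by recursively splitting the array and merging sorted halves.
After all merges, the sorted array is [8, 12, 14, 16].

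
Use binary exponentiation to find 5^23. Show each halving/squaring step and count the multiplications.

Computing 5^23 by squaring (build up from 5^1; each line after the first costs one multiplication):

5^1 = 5
5^2 = (5^1)^2 = 5^2 = 25
5^4 = (5^2)^2 = 25^2 = 625
5^5 = 5 * 5^4 = 5 * 625 = 3125
5^10 = (5^5)^2 = 3125^2 = 9765625
5^11 = 5 * 5^10 = 5 * 9765625 = 48828125
5^22 = (5^11)^2 = 48828125^2 = 2384185791015625
5^23 = 5 * 5^22 = 5 * 2384185791015625 = 11920928955078125

Result: 11920928955078125
Multiplications needed: 7 (7 lines after 5^1)

5^23 = 11920928955078125. Using exponentiation by squaring, this requires 7 multiplications. The key idea: if the exponent is even, square the half-power; if odd, multiply by the base once.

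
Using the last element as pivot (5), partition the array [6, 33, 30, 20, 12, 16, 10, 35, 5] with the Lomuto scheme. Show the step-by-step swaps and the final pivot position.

Lomuto partition with pivot = 5:

Initial array: [6, 33, 30, 20, 12, 16, 10, 35, 5]

arr[0]=6 > 5: no swap
arr[1]=33 > 5: no swap
arr[2]=30 > 5: no swap
arr[3]=20 > 5: no swap
arr[4]=12 > 5: no swap
arr[5]=16 > 5: no swap
arr[6]=10 > 5: no swap
arr[7]=35 > 5: no swap

Place pivot at position 0: [5, 33, 30, 20, 12, 16, 10, 35, 6]
Pivot position: 0

After partitioning with pivot 5, the array becomes [5, 33, 30, 20, 12, 16, 10, 35, 6]. The pivot is placed at index 0. All elements to the left of the pivot are <= 5, and all elements to the right are > 5.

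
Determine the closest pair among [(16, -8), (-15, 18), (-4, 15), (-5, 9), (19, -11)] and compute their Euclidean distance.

Computing all pairwise distances among 5 points:

d((16, -8), (-15, 18)) = 40.4599
d((16, -8), (-4, 15)) = 30.4795
d((16, -8), (-5, 9)) = 27.0185
d((16, -8), (19, -11)) = 4.2426 <-- minimum
d((-15, 18), (-4, 15)) = 11.4018
d((-15, 18), (-5, 9)) = 13.4536
d((-15, 18), (19, -11)) = 44.6878
d((-4, 15), (-5, 9)) = 6.0828
d((-4, 15), (19, -11)) = 34.7131
d((-5, 9), (19, -11)) = 31.241

Closest pair: (16, -8) and (19, -11) with distance 4.2426

The closest pair is (16, -8) and (19, -11) with Euclidean distance 4.2426. For 5 points, brute-force pairwise comparison is shown above. For large n, the divide-and-conquer algorithm (sort by x, recurse on halves, check the dividing strip) achieves O(n log n).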